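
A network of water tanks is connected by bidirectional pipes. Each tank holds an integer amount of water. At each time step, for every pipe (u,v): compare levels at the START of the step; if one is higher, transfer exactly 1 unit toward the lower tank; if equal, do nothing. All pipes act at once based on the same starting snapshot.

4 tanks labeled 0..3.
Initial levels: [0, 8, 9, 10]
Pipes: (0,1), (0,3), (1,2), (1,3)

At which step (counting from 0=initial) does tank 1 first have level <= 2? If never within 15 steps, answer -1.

Answer: -1

Derivation:
Step 1: flows [1->0,3->0,2->1,3->1] -> levels [2 9 8 8]
Step 2: flows [1->0,3->0,1->2,1->3] -> levels [4 6 9 8]
Step 3: flows [1->0,3->0,2->1,3->1] -> levels [6 7 8 6]
Step 4: flows [1->0,0=3,2->1,1->3] -> levels [7 6 7 7]
Step 5: flows [0->1,0=3,2->1,3->1] -> levels [6 9 6 6]
Step 6: flows [1->0,0=3,1->2,1->3] -> levels [7 6 7 7]
  -> period-2 cycle (repeats step 4); tank 1 never drops to <=2
Tank 1 never reaches <=2 within 15 steps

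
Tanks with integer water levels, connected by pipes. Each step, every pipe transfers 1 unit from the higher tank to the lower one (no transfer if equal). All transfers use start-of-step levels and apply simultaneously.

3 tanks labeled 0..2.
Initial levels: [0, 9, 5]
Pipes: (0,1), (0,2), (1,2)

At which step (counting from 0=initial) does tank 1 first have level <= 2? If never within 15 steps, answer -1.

Answer: -1

Derivation:
Step 1: flows [1->0,2->0,1->2] -> levels [2 7 5]
Step 2: flows [1->0,2->0,1->2] -> levels [4 5 5]
Step 3: flows [1->0,2->0,1=2] -> levels [6 4 4]
Step 4: flows [0->1,0->2,1=2] -> levels [4 5 5]
  -> period-2 cycle (repeats step 2); tank 1 never drops to <=2
Tank 1 never reaches <=2 within 15 steps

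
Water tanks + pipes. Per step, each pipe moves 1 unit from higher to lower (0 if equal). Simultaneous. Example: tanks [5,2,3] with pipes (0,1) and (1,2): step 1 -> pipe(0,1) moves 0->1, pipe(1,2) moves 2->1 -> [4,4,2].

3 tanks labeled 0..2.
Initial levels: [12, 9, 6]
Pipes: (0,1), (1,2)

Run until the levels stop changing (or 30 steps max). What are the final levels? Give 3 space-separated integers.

Step 1: flows [0->1,1->2] -> levels [11 9 7]
Step 2: flows [0->1,1->2] -> levels [10 9 8]
Step 3: flows [0->1,1->2] -> levels [9 9 9]
Step 4: flows [0=1,1=2] -> levels [9 9 9]
  -> stable (no change)

Answer: 9 9 9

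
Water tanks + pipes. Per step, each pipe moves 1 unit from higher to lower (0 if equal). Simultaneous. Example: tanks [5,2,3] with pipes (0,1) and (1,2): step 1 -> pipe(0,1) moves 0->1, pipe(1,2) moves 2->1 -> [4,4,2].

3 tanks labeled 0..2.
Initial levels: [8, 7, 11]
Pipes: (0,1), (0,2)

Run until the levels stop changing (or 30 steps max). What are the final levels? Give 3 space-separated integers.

Step 1: flows [0->1,2->0] -> levels [8 8 10]
Step 2: flows [0=1,2->0] -> levels [9 8 9]
Step 3: flows [0->1,0=2] -> levels [8 9 9]
Step 4: flows [1->0,2->0] -> levels [10 8 8]
Step 5: flows [0->1,0->2] -> levels [8 9 9]
  -> period-2 cycle: step 5 state = step 3 state; never stabilizes
  -> state at step 30: (30-3) mod 2 = 1, same as step 4 -> [10 8 8]

Answer: 10 8 8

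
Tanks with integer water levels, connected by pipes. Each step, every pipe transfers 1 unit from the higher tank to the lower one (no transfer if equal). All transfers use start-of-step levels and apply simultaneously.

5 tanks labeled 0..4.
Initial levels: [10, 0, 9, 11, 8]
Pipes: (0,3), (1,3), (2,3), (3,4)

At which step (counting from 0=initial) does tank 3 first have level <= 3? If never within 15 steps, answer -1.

Step 1: flows [3->0,3->1,3->2,3->4] -> levels [11 1 10 7 9]
Step 2: flows [0->3,3->1,2->3,4->3] -> levels [10 2 9 9 8]
Step 3: flows [0->3,3->1,2=3,3->4] -> levels [9 3 9 8 9]
Step 4: flows [0->3,3->1,2->3,4->3] -> levels [8 4 8 10 8]
Step 5: flows [3->0,3->1,3->2,3->4] -> levels [9 5 9 6 9]
Step 6: flows [0->3,3->1,2->3,4->3] -> levels [8 6 8 8 8]
Step 7: flows [0=3,3->1,2=3,3=4] -> levels [8 7 8 7 8]
Step 8: flows [0->3,1=3,2->3,4->3] -> levels [7 7 7 10 7]
Step 9: flows [3->0,3->1,3->2,3->4] -> levels [8 8 8 6 8]
Step 10: flows [0->3,1->3,2->3,4->3] -> levels [7 7 7 10 7]
  -> period-2 cycle (repeats step 8); tank 3 never drops to <=3
Tank 3 never reaches <=3 within 15 steps

Answer: -1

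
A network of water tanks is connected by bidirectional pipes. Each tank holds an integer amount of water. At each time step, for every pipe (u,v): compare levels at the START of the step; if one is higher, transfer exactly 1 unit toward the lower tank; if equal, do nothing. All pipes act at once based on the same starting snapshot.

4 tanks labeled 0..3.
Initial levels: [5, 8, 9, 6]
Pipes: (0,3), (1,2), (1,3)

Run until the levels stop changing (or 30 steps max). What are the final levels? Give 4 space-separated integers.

Step 1: flows [3->0,2->1,1->3] -> levels [6 8 8 6]
Step 2: flows [0=3,1=2,1->3] -> levels [6 7 8 7]
Step 3: flows [3->0,2->1,1=3] -> levels [7 8 7 6]
Step 4: flows [0->3,1->2,1->3] -> levels [6 6 8 8]
Step 5: flows [3->0,2->1,3->1] -> levels [7 8 7 6]
  -> period-2 cycle: step 5 state = step 3 state; never stabilizes
  -> state at step 30: (30-3) mod 2 = 1, same as step 4 -> [6 6 8 8]

Answer: 6 6 8 8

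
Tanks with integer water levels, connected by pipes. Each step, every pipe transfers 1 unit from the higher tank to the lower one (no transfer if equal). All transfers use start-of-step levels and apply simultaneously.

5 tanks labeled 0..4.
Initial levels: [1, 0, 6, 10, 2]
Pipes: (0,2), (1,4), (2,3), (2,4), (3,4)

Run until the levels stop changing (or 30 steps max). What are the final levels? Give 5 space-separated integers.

Step 1: flows [2->0,4->1,3->2,2->4,3->4] -> levels [2 1 5 8 3]
Step 2: flows [2->0,4->1,3->2,2->4,3->4] -> levels [3 2 4 6 4]
Step 3: flows [2->0,4->1,3->2,2=4,3->4] -> levels [4 3 4 4 4]
Step 4: flows [0=2,4->1,2=3,2=4,3=4] -> levels [4 4 4 4 3]
Step 5: flows [0=2,1->4,2=3,2->4,3->4] -> levels [4 3 3 3 6]
Step 6: flows [0->2,4->1,2=3,4->2,4->3] -> levels [3 4 5 4 3]
Step 7: flows [2->0,1->4,2->3,2->4,3->4] -> levels [4 3 2 4 6]
Step 8: flows [0->2,4->1,3->2,4->2,4->3] -> levels [3 4 5 4 3]
  -> period-2 cycle: step 8 state = step 6 state; never stabilizes
  -> state at step 30: (30-6) mod 2 = 0, same as step 6 -> [3 4 5 4 3]

Answer: 3 4 5 4 3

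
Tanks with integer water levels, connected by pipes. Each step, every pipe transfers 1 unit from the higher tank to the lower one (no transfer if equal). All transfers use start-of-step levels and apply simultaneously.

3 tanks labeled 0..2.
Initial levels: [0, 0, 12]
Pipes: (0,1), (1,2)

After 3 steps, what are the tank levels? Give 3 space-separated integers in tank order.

Answer: 1 2 9

Derivation:
Step 1: flows [0=1,2->1] -> levels [0 1 11]
Step 2: flows [1->0,2->1] -> levels [1 1 10]
Step 3: flows [0=1,2->1] -> levels [1 2 9]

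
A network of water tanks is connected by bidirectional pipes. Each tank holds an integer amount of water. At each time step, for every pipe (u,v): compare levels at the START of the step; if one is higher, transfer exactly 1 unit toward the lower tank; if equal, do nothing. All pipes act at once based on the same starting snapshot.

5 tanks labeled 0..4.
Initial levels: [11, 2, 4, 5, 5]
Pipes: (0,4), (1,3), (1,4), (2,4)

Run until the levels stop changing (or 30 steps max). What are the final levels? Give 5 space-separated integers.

Step 1: flows [0->4,3->1,4->1,4->2] -> levels [10 4 5 4 4]
Step 2: flows [0->4,1=3,1=4,2->4] -> levels [9 4 4 4 6]
Step 3: flows [0->4,1=3,4->1,4->2] -> levels [8 5 5 4 5]
Step 4: flows [0->4,1->3,1=4,2=4] -> levels [7 4 5 5 6]
Step 5: flows [0->4,3->1,4->1,4->2] -> levels [6 6 6 4 5]
Step 6: flows [0->4,1->3,1->4,2->4] -> levels [5 4 5 5 8]
Step 7: flows [4->0,3->1,4->1,4->2] -> levels [6 6 6 4 5]
  -> period-2 cycle: step 7 state = step 5 state; never stabilizes
  -> state at step 30: (30-5) mod 2 = 1, same as step 6 -> [5 4 5 5 8]

Answer: 5 4 5 5 8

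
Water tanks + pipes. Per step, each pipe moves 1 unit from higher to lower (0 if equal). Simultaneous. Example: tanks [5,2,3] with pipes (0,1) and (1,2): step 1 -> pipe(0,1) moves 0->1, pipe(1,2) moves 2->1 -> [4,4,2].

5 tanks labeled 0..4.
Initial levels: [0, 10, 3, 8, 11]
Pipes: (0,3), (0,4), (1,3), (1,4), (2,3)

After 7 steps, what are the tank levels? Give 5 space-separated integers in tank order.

Step 1: flows [3->0,4->0,1->3,4->1,3->2] -> levels [2 10 4 7 9]
Step 2: flows [3->0,4->0,1->3,1->4,3->2] -> levels [4 8 5 6 9]
Step 3: flows [3->0,4->0,1->3,4->1,3->2] -> levels [6 8 6 5 7]
Step 4: flows [0->3,4->0,1->3,1->4,2->3] -> levels [6 6 5 8 7]
Step 5: flows [3->0,4->0,3->1,4->1,3->2] -> levels [8 8 6 5 5]
Step 6: flows [0->3,0->4,1->3,1->4,2->3] -> levels [6 6 5 8 7]
  -> period-2 cycle: step 6 state = step 4 state
  -> state at step 7: (7-4) mod 2 = 1, same as step 5 -> [8 8 6 5 5]

Answer: 8 8 6 5 5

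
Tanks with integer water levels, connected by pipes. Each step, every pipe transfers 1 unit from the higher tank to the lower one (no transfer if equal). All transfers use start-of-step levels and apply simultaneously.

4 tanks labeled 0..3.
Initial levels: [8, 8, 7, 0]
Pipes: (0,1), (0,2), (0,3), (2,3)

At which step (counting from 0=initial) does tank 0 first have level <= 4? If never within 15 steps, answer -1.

Answer: 5

Derivation:
Step 1: flows [0=1,0->2,0->3,2->3] -> levels [6 8 7 2]
Step 2: flows [1->0,2->0,0->3,2->3] -> levels [7 7 5 4]
Step 3: flows [0=1,0->2,0->3,2->3] -> levels [5 7 5 6]
Step 4: flows [1->0,0=2,3->0,3->2] -> levels [7 6 6 4]
Step 5: flows [0->1,0->2,0->3,2->3] -> levels [4 7 6 6]
Tank 0 first reaches <=4 at step 5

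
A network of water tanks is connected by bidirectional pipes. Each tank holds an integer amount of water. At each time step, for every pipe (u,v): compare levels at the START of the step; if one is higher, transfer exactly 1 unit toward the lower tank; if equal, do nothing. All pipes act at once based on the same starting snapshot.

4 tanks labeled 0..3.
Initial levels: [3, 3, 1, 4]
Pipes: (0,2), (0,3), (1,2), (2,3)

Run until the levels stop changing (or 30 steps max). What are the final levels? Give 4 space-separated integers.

Step 1: flows [0->2,3->0,1->2,3->2] -> levels [3 2 4 2]
Step 2: flows [2->0,0->3,2->1,2->3] -> levels [3 3 1 4]
  -> period-2 cycle: step 2 state = step 0 state; never stabilizes
  -> state at step 30: (30-0) mod 2 = 0, same as step 0 -> [3 3 1 4]

Answer: 3 3 1 4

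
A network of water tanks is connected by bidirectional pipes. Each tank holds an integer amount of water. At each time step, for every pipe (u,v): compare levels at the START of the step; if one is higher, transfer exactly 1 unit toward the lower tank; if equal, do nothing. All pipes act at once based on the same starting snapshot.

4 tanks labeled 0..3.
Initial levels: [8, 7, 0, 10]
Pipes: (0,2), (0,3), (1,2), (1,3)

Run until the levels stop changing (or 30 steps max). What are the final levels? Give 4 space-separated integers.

Step 1: flows [0->2,3->0,1->2,3->1] -> levels [8 7 2 8]
Step 2: flows [0->2,0=3,1->2,3->1] -> levels [7 7 4 7]
Step 3: flows [0->2,0=3,1->2,1=3] -> levels [6 6 6 7]
Step 4: flows [0=2,3->0,1=2,3->1] -> levels [7 7 6 5]
Step 5: flows [0->2,0->3,1->2,1->3] -> levels [5 5 8 7]
Step 6: flows [2->0,3->0,2->1,3->1] -> levels [7 7 6 5]
  -> period-2 cycle: step 6 state = step 4 state; never stabilizes
  -> state at step 30: (30-4) mod 2 = 0, same as step 4 -> [7 7 6 5]

Answer: 7 7 6 5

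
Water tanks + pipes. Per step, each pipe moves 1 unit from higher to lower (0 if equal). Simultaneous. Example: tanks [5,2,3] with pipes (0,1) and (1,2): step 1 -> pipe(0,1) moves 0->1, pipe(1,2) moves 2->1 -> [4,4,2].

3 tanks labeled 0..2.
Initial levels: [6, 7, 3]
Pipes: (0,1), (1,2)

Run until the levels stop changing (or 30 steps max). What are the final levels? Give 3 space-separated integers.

Step 1: flows [1->0,1->2] -> levels [7 5 4]
Step 2: flows [0->1,1->2] -> levels [6 5 5]
Step 3: flows [0->1,1=2] -> levels [5 6 5]
Step 4: flows [1->0,1->2] -> levels [6 4 6]
Step 5: flows [0->1,2->1] -> levels [5 6 5]
  -> period-2 cycle: step 5 state = step 3 state; never stabilizes
  -> state at step 30: (30-3) mod 2 = 1, same as step 4 -> [6 4 6]

Answer: 6 4 6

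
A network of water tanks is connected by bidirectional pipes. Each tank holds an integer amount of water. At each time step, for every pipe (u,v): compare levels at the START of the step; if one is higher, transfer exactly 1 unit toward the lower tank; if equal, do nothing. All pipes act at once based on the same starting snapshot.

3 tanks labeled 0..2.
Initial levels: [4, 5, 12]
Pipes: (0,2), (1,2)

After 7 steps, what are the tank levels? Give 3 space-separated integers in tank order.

Step 1: flows [2->0,2->1] -> levels [5 6 10]
Step 2: flows [2->0,2->1] -> levels [6 7 8]
Step 3: flows [2->0,2->1] -> levels [7 8 6]
Step 4: flows [0->2,1->2] -> levels [6 7 8]
  -> period-2 cycle: step 4 state = step 2 state
  -> state at step 7: (7-2) mod 2 = 1, same as step 3 -> [7 8 6]

Answer: 7 8 6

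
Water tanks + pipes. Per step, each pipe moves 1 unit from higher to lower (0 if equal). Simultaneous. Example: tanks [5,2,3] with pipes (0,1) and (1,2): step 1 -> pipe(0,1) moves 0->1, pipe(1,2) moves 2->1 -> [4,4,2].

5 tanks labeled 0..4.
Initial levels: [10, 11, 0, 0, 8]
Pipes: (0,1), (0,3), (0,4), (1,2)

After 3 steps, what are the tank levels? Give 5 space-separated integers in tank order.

Answer: 8 7 3 3 8

Derivation:
Step 1: flows [1->0,0->3,0->4,1->2] -> levels [9 9 1 1 9]
Step 2: flows [0=1,0->3,0=4,1->2] -> levels [8 8 2 2 9]
Step 3: flows [0=1,0->3,4->0,1->2] -> levels [8 7 3 3 8]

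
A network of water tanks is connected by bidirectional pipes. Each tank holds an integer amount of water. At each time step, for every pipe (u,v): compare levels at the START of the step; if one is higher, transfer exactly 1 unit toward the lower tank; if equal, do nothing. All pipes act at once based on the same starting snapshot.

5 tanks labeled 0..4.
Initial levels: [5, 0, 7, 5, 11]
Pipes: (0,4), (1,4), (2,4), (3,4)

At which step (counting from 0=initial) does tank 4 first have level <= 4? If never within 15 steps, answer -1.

Answer: 4

Derivation:
Step 1: flows [4->0,4->1,4->2,4->3] -> levels [6 1 8 6 7]
Step 2: flows [4->0,4->1,2->4,4->3] -> levels [7 2 7 7 5]
Step 3: flows [0->4,4->1,2->4,3->4] -> levels [6 3 6 6 7]
Step 4: flows [4->0,4->1,4->2,4->3] -> levels [7 4 7 7 3]
Tank 4 first reaches <=4 at step 4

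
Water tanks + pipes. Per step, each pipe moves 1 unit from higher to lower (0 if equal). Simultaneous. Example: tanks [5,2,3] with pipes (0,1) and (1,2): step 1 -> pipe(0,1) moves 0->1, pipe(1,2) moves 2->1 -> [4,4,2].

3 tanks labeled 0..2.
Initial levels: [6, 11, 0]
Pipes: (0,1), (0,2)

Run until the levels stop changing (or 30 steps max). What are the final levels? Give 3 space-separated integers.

Step 1: flows [1->0,0->2] -> levels [6 10 1]
Step 2: flows [1->0,0->2] -> levels [6 9 2]
Step 3: flows [1->0,0->2] -> levels [6 8 3]
Step 4: flows [1->0,0->2] -> levels [6 7 4]
Step 5: flows [1->0,0->2] -> levels [6 6 5]
Step 6: flows [0=1,0->2] -> levels [5 6 6]
Step 7: flows [1->0,2->0] -> levels [7 5 5]
Step 8: flows [0->1,0->2] -> levels [5 6 6]
  -> period-2 cycle: step 8 state = step 6 state; never stabilizes
  -> state at step 30: (30-6) mod 2 = 0, same as step 6 -> [5 6 6]

Answer: 5 6 6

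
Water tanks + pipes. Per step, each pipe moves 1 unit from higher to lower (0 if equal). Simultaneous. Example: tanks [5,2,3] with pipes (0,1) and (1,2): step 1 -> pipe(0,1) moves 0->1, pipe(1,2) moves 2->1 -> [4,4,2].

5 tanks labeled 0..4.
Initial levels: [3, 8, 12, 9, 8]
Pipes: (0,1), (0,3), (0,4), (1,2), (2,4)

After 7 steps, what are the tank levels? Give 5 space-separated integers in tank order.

Answer: 6 9 8 8 9

Derivation:
Step 1: flows [1->0,3->0,4->0,2->1,2->4] -> levels [6 8 10 8 8]
Step 2: flows [1->0,3->0,4->0,2->1,2->4] -> levels [9 8 8 7 8]
Step 3: flows [0->1,0->3,0->4,1=2,2=4] -> levels [6 9 8 8 9]
Step 4: flows [1->0,3->0,4->0,1->2,4->2] -> levels [9 7 10 7 7]
Step 5: flows [0->1,0->3,0->4,2->1,2->4] -> levels [6 9 8 8 9]
  -> period-2 cycle: step 5 state = step 3 state
  -> state at step 7: (7-3) mod 2 = 0, same as step 3 -> [6 9 8 8 9]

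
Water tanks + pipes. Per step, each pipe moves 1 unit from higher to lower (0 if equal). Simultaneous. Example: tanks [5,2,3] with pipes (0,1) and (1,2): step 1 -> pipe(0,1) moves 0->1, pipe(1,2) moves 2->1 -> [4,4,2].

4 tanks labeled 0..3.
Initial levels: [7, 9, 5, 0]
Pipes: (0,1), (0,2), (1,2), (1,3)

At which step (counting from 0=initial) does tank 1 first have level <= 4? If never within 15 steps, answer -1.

Step 1: flows [1->0,0->2,1->2,1->3] -> levels [7 6 7 1]
Step 2: flows [0->1,0=2,2->1,1->3] -> levels [6 7 6 2]
Step 3: flows [1->0,0=2,1->2,1->3] -> levels [7 4 7 3]
Tank 1 first reaches <=4 at step 3

Answer: 3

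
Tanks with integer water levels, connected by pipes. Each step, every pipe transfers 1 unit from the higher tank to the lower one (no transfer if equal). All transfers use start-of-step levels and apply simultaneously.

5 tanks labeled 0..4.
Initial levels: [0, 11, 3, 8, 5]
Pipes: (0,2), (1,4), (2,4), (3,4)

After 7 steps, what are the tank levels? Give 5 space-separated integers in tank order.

Answer: 5 6 5 6 5

Derivation:
Step 1: flows [2->0,1->4,4->2,3->4] -> levels [1 10 3 7 6]
Step 2: flows [2->0,1->4,4->2,3->4] -> levels [2 9 3 6 7]
Step 3: flows [2->0,1->4,4->2,4->3] -> levels [3 8 3 7 6]
Step 4: flows [0=2,1->4,4->2,3->4] -> levels [3 7 4 6 7]
Step 5: flows [2->0,1=4,4->2,4->3] -> levels [4 7 4 7 5]
Step 6: flows [0=2,1->4,4->2,3->4] -> levels [4 6 5 6 6]
Step 7: flows [2->0,1=4,4->2,3=4] -> levels [5 6 5 6 5]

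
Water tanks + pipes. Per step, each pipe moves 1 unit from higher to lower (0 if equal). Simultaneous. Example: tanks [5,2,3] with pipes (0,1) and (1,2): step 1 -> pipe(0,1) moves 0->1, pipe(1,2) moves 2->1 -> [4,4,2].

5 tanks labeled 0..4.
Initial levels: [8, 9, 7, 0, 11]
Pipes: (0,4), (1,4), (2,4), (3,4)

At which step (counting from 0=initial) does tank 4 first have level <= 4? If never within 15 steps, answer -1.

Step 1: flows [4->0,4->1,4->2,4->3] -> levels [9 10 8 1 7]
Step 2: flows [0->4,1->4,2->4,4->3] -> levels [8 9 7 2 9]
Step 3: flows [4->0,1=4,4->2,4->3] -> levels [9 9 8 3 6]
Step 4: flows [0->4,1->4,2->4,4->3] -> levels [8 8 7 4 8]
Step 5: flows [0=4,1=4,4->2,4->3] -> levels [8 8 8 5 6]
Step 6: flows [0->4,1->4,2->4,4->3] -> levels [7 7 7 6 8]
Step 7: flows [4->0,4->1,4->2,4->3] -> levels [8 8 8 7 4]
Tank 4 first reaches <=4 at step 7

Answer: 7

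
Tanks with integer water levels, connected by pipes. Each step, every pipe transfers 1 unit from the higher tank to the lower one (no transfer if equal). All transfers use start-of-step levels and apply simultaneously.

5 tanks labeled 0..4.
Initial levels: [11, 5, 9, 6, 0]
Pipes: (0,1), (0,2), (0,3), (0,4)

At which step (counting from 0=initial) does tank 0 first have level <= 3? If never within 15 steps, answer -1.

Step 1: flows [0->1,0->2,0->3,0->4] -> levels [7 6 10 7 1]
Step 2: flows [0->1,2->0,0=3,0->4] -> levels [6 7 9 7 2]
Step 3: flows [1->0,2->0,3->0,0->4] -> levels [8 6 8 6 3]
Step 4: flows [0->1,0=2,0->3,0->4] -> levels [5 7 8 7 4]
Step 5: flows [1->0,2->0,3->0,0->4] -> levels [7 6 7 6 5]
Step 6: flows [0->1,0=2,0->3,0->4] -> levels [4 7 7 7 6]
Step 7: flows [1->0,2->0,3->0,4->0] -> levels [8 6 6 6 5]
Step 8: flows [0->1,0->2,0->3,0->4] -> levels [4 7 7 7 6]
  -> period-2 cycle (repeats step 6); tank 0 never drops to <=3
Tank 0 never reaches <=3 within 15 steps

Answer: -1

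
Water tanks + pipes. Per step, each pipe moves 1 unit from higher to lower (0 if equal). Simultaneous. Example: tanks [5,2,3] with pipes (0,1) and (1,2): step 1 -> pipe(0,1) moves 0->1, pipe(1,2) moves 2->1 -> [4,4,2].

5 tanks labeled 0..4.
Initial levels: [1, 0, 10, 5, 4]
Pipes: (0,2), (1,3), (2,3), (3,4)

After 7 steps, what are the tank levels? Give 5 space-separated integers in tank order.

Answer: 4 4 4 4 4

Derivation:
Step 1: flows [2->0,3->1,2->3,3->4] -> levels [2 1 8 4 5]
Step 2: flows [2->0,3->1,2->3,4->3] -> levels [3 2 6 5 4]
Step 3: flows [2->0,3->1,2->3,3->4] -> levels [4 3 4 4 5]
Step 4: flows [0=2,3->1,2=3,4->3] -> levels [4 4 4 4 4]
Step 5: flows [0=2,1=3,2=3,3=4] -> levels [4 4 4 4 4]
  -> stable; steps 6..7 unchanged -> [4 4 4 4 4]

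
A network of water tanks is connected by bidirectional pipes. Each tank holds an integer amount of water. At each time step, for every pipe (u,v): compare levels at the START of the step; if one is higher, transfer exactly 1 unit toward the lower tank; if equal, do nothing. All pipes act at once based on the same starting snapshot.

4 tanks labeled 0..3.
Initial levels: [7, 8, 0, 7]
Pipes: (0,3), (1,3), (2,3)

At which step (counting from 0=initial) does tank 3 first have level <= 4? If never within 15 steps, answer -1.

Step 1: flows [0=3,1->3,3->2] -> levels [7 7 1 7]
Step 2: flows [0=3,1=3,3->2] -> levels [7 7 2 6]
Step 3: flows [0->3,1->3,3->2] -> levels [6 6 3 7]
Step 4: flows [3->0,3->1,3->2] -> levels [7 7 4 4]
Tank 3 first reaches <=4 at step 4

Answer: 4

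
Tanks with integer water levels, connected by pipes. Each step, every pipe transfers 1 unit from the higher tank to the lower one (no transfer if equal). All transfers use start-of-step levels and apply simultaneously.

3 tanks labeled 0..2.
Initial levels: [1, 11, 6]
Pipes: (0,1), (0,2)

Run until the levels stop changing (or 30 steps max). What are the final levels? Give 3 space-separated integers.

Answer: 6 6 6

Derivation:
Step 1: flows [1->0,2->0] -> levels [3 10 5]
Step 2: flows [1->0,2->0] -> levels [5 9 4]
Step 3: flows [1->0,0->2] -> levels [5 8 5]
Step 4: flows [1->0,0=2] -> levels [6 7 5]
Step 5: flows [1->0,0->2] -> levels [6 6 6]
Step 6: flows [0=1,0=2] -> levels [6 6 6]
  -> stable (no change)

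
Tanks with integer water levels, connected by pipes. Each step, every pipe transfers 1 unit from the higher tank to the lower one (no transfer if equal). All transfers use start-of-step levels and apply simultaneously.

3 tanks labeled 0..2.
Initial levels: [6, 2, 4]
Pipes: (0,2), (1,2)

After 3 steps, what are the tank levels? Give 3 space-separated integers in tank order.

Answer: 4 4 4

Derivation:
Step 1: flows [0->2,2->1] -> levels [5 3 4]
Step 2: flows [0->2,2->1] -> levels [4 4 4]
Step 3: flows [0=2,1=2] -> levels [4 4 4]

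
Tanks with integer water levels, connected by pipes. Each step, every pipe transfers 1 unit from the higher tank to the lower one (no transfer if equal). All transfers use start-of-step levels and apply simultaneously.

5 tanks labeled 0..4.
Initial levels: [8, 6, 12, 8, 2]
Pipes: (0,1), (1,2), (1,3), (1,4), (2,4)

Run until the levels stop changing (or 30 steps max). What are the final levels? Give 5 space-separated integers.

Answer: 8 5 8 8 7

Derivation:
Step 1: flows [0->1,2->1,3->1,1->4,2->4] -> levels [7 8 10 7 4]
Step 2: flows [1->0,2->1,1->3,1->4,2->4] -> levels [8 6 8 8 6]
Step 3: flows [0->1,2->1,3->1,1=4,2->4] -> levels [7 9 6 7 7]
Step 4: flows [1->0,1->2,1->3,1->4,4->2] -> levels [8 5 8 8 7]
Step 5: flows [0->1,2->1,3->1,4->1,2->4] -> levels [7 9 6 7 7]
  -> period-2 cycle: step 5 state = step 3 state; never stabilizes
  -> state at step 30: (30-3) mod 2 = 1, same as step 4 -> [8 5 8 8 7]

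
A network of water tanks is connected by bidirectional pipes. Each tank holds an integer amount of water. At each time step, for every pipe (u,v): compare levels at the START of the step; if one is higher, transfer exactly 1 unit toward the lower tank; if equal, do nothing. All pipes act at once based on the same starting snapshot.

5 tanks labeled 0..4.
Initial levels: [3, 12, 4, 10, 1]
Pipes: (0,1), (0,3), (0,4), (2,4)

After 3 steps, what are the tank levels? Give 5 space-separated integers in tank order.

Step 1: flows [1->0,3->0,0->4,2->4] -> levels [4 11 3 9 3]
Step 2: flows [1->0,3->0,0->4,2=4] -> levels [5 10 3 8 4]
Step 3: flows [1->0,3->0,0->4,4->2] -> levels [6 9 4 7 4]

Answer: 6 9 4 7 4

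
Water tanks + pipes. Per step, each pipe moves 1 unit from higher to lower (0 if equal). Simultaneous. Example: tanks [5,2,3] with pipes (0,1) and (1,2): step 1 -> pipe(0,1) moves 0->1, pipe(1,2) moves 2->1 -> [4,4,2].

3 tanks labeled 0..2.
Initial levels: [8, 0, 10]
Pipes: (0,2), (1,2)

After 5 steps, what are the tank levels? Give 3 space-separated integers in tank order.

Step 1: flows [2->0,2->1] -> levels [9 1 8]
Step 2: flows [0->2,2->1] -> levels [8 2 8]
Step 3: flows [0=2,2->1] -> levels [8 3 7]
Step 4: flows [0->2,2->1] -> levels [7 4 7]
Step 5: flows [0=2,2->1] -> levels [7 5 6]

Answer: 7 5 6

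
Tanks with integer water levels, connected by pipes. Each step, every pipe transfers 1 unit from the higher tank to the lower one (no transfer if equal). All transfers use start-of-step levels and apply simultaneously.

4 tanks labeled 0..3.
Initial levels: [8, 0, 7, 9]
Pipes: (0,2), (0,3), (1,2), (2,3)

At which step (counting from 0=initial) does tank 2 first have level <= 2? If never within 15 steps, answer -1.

Step 1: flows [0->2,3->0,2->1,3->2] -> levels [8 1 8 7]
Step 2: flows [0=2,0->3,2->1,2->3] -> levels [7 2 6 9]
Step 3: flows [0->2,3->0,2->1,3->2] -> levels [7 3 7 7]
Step 4: flows [0=2,0=3,2->1,2=3] -> levels [7 4 6 7]
Step 5: flows [0->2,0=3,2->1,3->2] -> levels [6 5 7 6]
Step 6: flows [2->0,0=3,2->1,2->3] -> levels [7 6 4 7]
Step 7: flows [0->2,0=3,1->2,3->2] -> levels [6 5 7 6]
  -> period-2 cycle (repeats step 5); tank 2 never drops to <=2
Tank 2 never reaches <=2 within 15 steps

Answer: -1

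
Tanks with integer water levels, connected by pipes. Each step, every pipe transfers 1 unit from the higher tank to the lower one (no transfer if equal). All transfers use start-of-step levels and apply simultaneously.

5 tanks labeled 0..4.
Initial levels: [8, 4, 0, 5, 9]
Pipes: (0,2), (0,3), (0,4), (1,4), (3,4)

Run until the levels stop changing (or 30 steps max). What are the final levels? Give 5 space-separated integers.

Step 1: flows [0->2,0->3,4->0,4->1,4->3] -> levels [7 5 1 7 6]
Step 2: flows [0->2,0=3,0->4,4->1,3->4] -> levels [5 6 2 6 7]
Step 3: flows [0->2,3->0,4->0,4->1,4->3] -> levels [6 7 3 6 4]
Step 4: flows [0->2,0=3,0->4,1->4,3->4] -> levels [4 6 4 5 7]
Step 5: flows [0=2,3->0,4->0,4->1,4->3] -> levels [6 7 4 5 4]
Step 6: flows [0->2,0->3,0->4,1->4,3->4] -> levels [3 6 5 5 7]
Step 7: flows [2->0,3->0,4->0,4->1,4->3] -> levels [6 7 4 5 4]
  -> period-2 cycle: step 7 state = step 5 state; never stabilizes
  -> state at step 30: (30-5) mod 2 = 1, same as step 6 -> [3 6 5 5 7]

Answer: 3 6 5 5 7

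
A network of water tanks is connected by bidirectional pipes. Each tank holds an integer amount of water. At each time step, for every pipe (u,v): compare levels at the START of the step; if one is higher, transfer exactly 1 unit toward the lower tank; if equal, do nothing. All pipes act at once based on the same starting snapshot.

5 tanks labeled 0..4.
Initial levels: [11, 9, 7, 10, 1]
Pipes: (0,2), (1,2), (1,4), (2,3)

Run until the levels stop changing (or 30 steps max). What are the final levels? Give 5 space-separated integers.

Step 1: flows [0->2,1->2,1->4,3->2] -> levels [10 7 10 9 2]
Step 2: flows [0=2,2->1,1->4,2->3] -> levels [10 7 8 10 3]
Step 3: flows [0->2,2->1,1->4,3->2] -> levels [9 7 9 9 4]
Step 4: flows [0=2,2->1,1->4,2=3] -> levels [9 7 8 9 5]
Step 5: flows [0->2,2->1,1->4,3->2] -> levels [8 7 9 8 6]
Step 6: flows [2->0,2->1,1->4,2->3] -> levels [9 7 6 9 7]
Step 7: flows [0->2,1->2,1=4,3->2] -> levels [8 6 9 8 7]
Step 8: flows [2->0,2->1,4->1,2->3] -> levels [9 8 6 9 6]
Step 9: flows [0->2,1->2,1->4,3->2] -> levels [8 6 9 8 7]
  -> period-2 cycle: step 9 state = step 7 state; never stabilizes
  -> state at step 30: (30-7) mod 2 = 1, same as step 8 -> [9 8 6 9 6]

Answer: 9 8 6 9 6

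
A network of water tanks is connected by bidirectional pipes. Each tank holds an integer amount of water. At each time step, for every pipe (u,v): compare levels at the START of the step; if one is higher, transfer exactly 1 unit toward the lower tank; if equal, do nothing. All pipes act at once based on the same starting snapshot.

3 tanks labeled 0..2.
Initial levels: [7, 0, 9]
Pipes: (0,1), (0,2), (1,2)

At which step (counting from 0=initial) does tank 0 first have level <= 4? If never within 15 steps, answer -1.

Answer: -1

Derivation:
Step 1: flows [0->1,2->0,2->1] -> levels [7 2 7]
Step 2: flows [0->1,0=2,2->1] -> levels [6 4 6]
Step 3: flows [0->1,0=2,2->1] -> levels [5 6 5]
Step 4: flows [1->0,0=2,1->2] -> levels [6 4 6]
  -> period-2 cycle (repeats step 2); tank 0 never drops to <=4
Tank 0 never reaches <=4 within 15 steps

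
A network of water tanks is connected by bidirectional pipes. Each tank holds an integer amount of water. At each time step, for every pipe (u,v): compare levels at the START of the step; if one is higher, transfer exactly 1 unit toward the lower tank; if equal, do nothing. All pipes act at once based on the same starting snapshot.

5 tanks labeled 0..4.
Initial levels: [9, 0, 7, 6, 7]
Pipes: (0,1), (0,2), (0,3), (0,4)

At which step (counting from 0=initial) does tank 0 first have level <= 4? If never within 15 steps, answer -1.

Answer: 5

Derivation:
Step 1: flows [0->1,0->2,0->3,0->4] -> levels [5 1 8 7 8]
Step 2: flows [0->1,2->0,3->0,4->0] -> levels [7 2 7 6 7]
Step 3: flows [0->1,0=2,0->3,0=4] -> levels [5 3 7 7 7]
Step 4: flows [0->1,2->0,3->0,4->0] -> levels [7 4 6 6 6]
Step 5: flows [0->1,0->2,0->3,0->4] -> levels [3 5 7 7 7]
Tank 0 first reaches <=4 at step 5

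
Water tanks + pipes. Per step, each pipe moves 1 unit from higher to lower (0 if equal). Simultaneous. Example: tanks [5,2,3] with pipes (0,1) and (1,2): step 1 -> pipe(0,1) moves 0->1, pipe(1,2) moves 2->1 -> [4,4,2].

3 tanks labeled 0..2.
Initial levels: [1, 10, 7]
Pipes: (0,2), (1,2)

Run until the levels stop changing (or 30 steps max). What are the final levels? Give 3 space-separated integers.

Answer: 6 6 6

Derivation:
Step 1: flows [2->0,1->2] -> levels [2 9 7]
Step 2: flows [2->0,1->2] -> levels [3 8 7]
Step 3: flows [2->0,1->2] -> levels [4 7 7]
Step 4: flows [2->0,1=2] -> levels [5 7 6]
Step 5: flows [2->0,1->2] -> levels [6 6 6]
Step 6: flows [0=2,1=2] -> levels [6 6 6]
  -> stable (no change)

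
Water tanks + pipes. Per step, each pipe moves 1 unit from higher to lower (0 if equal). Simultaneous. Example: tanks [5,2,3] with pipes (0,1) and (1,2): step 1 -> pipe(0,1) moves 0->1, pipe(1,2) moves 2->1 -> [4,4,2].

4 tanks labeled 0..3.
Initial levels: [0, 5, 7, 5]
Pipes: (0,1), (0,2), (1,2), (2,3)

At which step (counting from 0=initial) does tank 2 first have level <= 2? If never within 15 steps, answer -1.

Answer: -1

Derivation:
Step 1: flows [1->0,2->0,2->1,2->3] -> levels [2 5 4 6]
Step 2: flows [1->0,2->0,1->2,3->2] -> levels [4 3 5 5]
Step 3: flows [0->1,2->0,2->1,2=3] -> levels [4 5 3 5]
Step 4: flows [1->0,0->2,1->2,3->2] -> levels [4 3 6 4]
Step 5: flows [0->1,2->0,2->1,2->3] -> levels [4 5 3 5]
  -> period-2 cycle (repeats step 3); tank 2 never drops to <=2
Tank 2 never reaches <=2 within 15 steps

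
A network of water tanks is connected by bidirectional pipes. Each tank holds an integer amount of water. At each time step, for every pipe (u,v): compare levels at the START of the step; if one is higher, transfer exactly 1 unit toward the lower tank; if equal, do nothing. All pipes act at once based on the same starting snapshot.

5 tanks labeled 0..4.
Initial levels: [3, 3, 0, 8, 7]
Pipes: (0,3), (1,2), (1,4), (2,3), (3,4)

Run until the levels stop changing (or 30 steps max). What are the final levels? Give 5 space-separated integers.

Answer: 5 3 5 3 5

Derivation:
Step 1: flows [3->0,1->2,4->1,3->2,3->4] -> levels [4 3 2 5 7]
Step 2: flows [3->0,1->2,4->1,3->2,4->3] -> levels [5 3 4 4 5]
Step 3: flows [0->3,2->1,4->1,2=3,4->3] -> levels [4 5 3 6 3]
Step 4: flows [3->0,1->2,1->4,3->2,3->4] -> levels [5 3 5 3 5]
Step 5: flows [0->3,2->1,4->1,2->3,4->3] -> levels [4 5 3 6 3]
  -> period-2 cycle: step 5 state = step 3 state; never stabilizes
  -> state at step 30: (30-3) mod 2 = 1, same as step 4 -> [5 3 5 3 5]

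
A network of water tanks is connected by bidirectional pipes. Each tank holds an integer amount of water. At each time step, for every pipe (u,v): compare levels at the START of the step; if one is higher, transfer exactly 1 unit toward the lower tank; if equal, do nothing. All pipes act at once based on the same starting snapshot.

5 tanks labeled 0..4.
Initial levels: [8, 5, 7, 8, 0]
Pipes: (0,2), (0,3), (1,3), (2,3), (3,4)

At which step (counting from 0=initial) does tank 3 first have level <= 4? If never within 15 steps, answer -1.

Step 1: flows [0->2,0=3,3->1,3->2,3->4] -> levels [7 6 9 5 1]
Step 2: flows [2->0,0->3,1->3,2->3,3->4] -> levels [7 5 7 7 2]
Step 3: flows [0=2,0=3,3->1,2=3,3->4] -> levels [7 6 7 5 3]
Step 4: flows [0=2,0->3,1->3,2->3,3->4] -> levels [6 5 6 7 4]
Step 5: flows [0=2,3->0,3->1,3->2,3->4] -> levels [7 6 7 3 5]
Tank 3 first reaches <=4 at step 5

Answer: 5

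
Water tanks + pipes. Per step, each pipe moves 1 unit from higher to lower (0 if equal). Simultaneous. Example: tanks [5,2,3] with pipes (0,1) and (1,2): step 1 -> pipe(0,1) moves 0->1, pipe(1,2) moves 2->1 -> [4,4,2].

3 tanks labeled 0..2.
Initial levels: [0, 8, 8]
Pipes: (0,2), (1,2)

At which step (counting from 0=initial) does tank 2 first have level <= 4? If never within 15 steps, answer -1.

Step 1: flows [2->0,1=2] -> levels [1 8 7]
Step 2: flows [2->0,1->2] -> levels [2 7 7]
Step 3: flows [2->0,1=2] -> levels [3 7 6]
Step 4: flows [2->0,1->2] -> levels [4 6 6]
Step 5: flows [2->0,1=2] -> levels [5 6 5]
Step 6: flows [0=2,1->2] -> levels [5 5 6]
Step 7: flows [2->0,2->1] -> levels [6 6 4]
Tank 2 first reaches <=4 at step 7

Answer: 7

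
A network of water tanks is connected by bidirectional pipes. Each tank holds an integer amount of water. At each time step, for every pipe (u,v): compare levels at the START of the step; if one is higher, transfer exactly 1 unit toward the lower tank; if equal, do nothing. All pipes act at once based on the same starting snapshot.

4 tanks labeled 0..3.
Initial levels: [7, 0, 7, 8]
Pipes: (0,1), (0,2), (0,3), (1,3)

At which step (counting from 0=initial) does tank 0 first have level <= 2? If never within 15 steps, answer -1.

Step 1: flows [0->1,0=2,3->0,3->1] -> levels [7 2 7 6]
Step 2: flows [0->1,0=2,0->3,3->1] -> levels [5 4 7 6]
Step 3: flows [0->1,2->0,3->0,3->1] -> levels [6 6 6 4]
Step 4: flows [0=1,0=2,0->3,1->3] -> levels [5 5 6 6]
Step 5: flows [0=1,2->0,3->0,3->1] -> levels [7 6 5 4]
Step 6: flows [0->1,0->2,0->3,1->3] -> levels [4 6 6 6]
Step 7: flows [1->0,2->0,3->0,1=3] -> levels [7 5 5 5]
Step 8: flows [0->1,0->2,0->3,1=3] -> levels [4 6 6 6]
  -> period-2 cycle (repeats step 6); tank 0 never drops to <=2
Tank 0 never reaches <=2 within 15 steps

Answer: -1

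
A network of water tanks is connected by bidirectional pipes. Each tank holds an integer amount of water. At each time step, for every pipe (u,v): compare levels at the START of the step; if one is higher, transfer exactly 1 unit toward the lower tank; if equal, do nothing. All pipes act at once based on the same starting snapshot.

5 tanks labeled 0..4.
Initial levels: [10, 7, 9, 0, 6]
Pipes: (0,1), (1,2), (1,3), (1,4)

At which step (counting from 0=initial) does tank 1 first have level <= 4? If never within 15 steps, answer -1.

Answer: 7

Derivation:
Step 1: flows [0->1,2->1,1->3,1->4] -> levels [9 7 8 1 7]
Step 2: flows [0->1,2->1,1->3,1=4] -> levels [8 8 7 2 7]
Step 3: flows [0=1,1->2,1->3,1->4] -> levels [8 5 8 3 8]
Step 4: flows [0->1,2->1,1->3,4->1] -> levels [7 7 7 4 7]
Step 5: flows [0=1,1=2,1->3,1=4] -> levels [7 6 7 5 7]
Step 6: flows [0->1,2->1,1->3,4->1] -> levels [6 8 6 6 6]
Step 7: flows [1->0,1->2,1->3,1->4] -> levels [7 4 7 7 7]
Tank 1 first reaches <=4 at step 7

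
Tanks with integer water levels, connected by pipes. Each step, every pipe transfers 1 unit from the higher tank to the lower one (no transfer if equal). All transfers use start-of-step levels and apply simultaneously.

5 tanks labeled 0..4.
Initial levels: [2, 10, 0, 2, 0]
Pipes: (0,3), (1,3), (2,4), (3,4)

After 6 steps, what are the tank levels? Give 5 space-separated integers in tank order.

Step 1: flows [0=3,1->3,2=4,3->4] -> levels [2 9 0 2 1]
Step 2: flows [0=3,1->3,4->2,3->4] -> levels [2 8 1 2 1]
Step 3: flows [0=3,1->3,2=4,3->4] -> levels [2 7 1 2 2]
Step 4: flows [0=3,1->3,4->2,3=4] -> levels [2 6 2 3 1]
Step 5: flows [3->0,1->3,2->4,3->4] -> levels [3 5 1 2 3]
Step 6: flows [0->3,1->3,4->2,4->3] -> levels [2 4 2 5 1]

Answer: 2 4 2 5 1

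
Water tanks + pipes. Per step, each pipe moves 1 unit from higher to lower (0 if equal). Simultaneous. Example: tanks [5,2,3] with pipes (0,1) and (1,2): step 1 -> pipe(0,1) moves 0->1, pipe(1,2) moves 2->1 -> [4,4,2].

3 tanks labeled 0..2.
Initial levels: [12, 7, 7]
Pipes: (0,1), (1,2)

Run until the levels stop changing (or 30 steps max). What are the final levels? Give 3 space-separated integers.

Answer: 9 8 9

Derivation:
Step 1: flows [0->1,1=2] -> levels [11 8 7]
Step 2: flows [0->1,1->2] -> levels [10 8 8]
Step 3: flows [0->1,1=2] -> levels [9 9 8]
Step 4: flows [0=1,1->2] -> levels [9 8 9]
Step 5: flows [0->1,2->1] -> levels [8 10 8]
Step 6: flows [1->0,1->2] -> levels [9 8 9]
  -> period-2 cycle: step 6 state = step 4 state; never stabilizes
  -> state at step 30: (30-4) mod 2 = 0, same as step 4 -> [9 8 9]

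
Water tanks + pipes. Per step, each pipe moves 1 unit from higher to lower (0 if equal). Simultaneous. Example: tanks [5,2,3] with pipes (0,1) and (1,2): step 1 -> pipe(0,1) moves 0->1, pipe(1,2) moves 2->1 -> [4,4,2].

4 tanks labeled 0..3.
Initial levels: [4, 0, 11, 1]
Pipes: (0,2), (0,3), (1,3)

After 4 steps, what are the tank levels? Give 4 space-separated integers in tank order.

Answer: 4 2 7 3

Derivation:
Step 1: flows [2->0,0->3,3->1] -> levels [4 1 10 1]
Step 2: flows [2->0,0->3,1=3] -> levels [4 1 9 2]
Step 3: flows [2->0,0->3,3->1] -> levels [4 2 8 2]
Step 4: flows [2->0,0->3,1=3] -> levels [4 2 7 3]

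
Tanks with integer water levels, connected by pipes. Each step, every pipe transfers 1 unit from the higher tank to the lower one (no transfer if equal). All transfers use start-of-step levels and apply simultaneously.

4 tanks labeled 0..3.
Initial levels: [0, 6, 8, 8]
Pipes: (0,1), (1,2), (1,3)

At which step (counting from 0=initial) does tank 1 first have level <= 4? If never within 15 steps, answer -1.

Answer: 4

Derivation:
Step 1: flows [1->0,2->1,3->1] -> levels [1 7 7 7]
Step 2: flows [1->0,1=2,1=3] -> levels [2 6 7 7]
Step 3: flows [1->0,2->1,3->1] -> levels [3 7 6 6]
Step 4: flows [1->0,1->2,1->3] -> levels [4 4 7 7]
Tank 1 first reaches <=4 at step 4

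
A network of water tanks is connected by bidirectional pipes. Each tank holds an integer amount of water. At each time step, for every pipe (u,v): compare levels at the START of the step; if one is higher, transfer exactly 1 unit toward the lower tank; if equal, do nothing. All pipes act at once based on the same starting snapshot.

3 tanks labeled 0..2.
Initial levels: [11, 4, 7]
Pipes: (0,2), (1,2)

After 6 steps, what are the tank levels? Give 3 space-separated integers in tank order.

Answer: 7 7 8

Derivation:
Step 1: flows [0->2,2->1] -> levels [10 5 7]
Step 2: flows [0->2,2->1] -> levels [9 6 7]
Step 3: flows [0->2,2->1] -> levels [8 7 7]
Step 4: flows [0->2,1=2] -> levels [7 7 8]
Step 5: flows [2->0,2->1] -> levels [8 8 6]
Step 6: flows [0->2,1->2] -> levels [7 7 8]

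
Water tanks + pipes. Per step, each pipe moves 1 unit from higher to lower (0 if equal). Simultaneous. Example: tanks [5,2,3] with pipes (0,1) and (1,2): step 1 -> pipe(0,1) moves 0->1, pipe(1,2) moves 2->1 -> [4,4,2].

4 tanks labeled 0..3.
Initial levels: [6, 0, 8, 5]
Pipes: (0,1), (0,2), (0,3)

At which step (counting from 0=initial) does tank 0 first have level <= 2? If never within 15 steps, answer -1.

Answer: -1

Derivation:
Step 1: flows [0->1,2->0,0->3] -> levels [5 1 7 6]
Step 2: flows [0->1,2->0,3->0] -> levels [6 2 6 5]
Step 3: flows [0->1,0=2,0->3] -> levels [4 3 6 6]
Step 4: flows [0->1,2->0,3->0] -> levels [5 4 5 5]
Step 5: flows [0->1,0=2,0=3] -> levels [4 5 5 5]
Step 6: flows [1->0,2->0,3->0] -> levels [7 4 4 4]
Step 7: flows [0->1,0->2,0->3] -> levels [4 5 5 5]
  -> period-2 cycle (repeats step 5); tank 0 never drops to <=2
Tank 0 never reaches <=2 within 15 steps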